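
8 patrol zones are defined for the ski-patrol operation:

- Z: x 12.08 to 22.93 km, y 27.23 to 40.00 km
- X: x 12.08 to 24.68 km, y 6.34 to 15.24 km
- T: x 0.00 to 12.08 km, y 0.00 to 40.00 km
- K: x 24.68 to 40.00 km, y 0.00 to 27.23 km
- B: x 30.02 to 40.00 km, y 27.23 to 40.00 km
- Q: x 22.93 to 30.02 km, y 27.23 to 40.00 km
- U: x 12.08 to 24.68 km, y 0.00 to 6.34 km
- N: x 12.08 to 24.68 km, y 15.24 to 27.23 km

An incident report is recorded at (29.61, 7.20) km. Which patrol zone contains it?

The point has x = 29.61 and y = 7.20.
Only K satisfies 24.68 ≤ x ≤ 40.00 and 0.00 ≤ y ≤ 27.23.

K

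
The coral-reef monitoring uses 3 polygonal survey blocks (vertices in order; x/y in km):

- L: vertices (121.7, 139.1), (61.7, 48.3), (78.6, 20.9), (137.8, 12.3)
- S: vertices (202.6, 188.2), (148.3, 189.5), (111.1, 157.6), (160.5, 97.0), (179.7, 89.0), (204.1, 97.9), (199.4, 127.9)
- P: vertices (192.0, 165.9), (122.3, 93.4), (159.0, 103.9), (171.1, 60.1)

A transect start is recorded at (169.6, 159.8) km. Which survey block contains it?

Cast a ray rightward from (169.6, 159.8). For each polygon, the edges (by vertex number in listed order) whose endpoints lie on opposite sides of y = 159.8, where each meets that height, and whether that is right or left of the point:
L: no edge straddles that height → 0 crossings.
S: 2–3 at x≈113.67 (left), 7–1 at x≈201.09 (right) → 1 crossing.
P: 1–2 at x≈186.14 (right), 4–1 at x≈190.79 (right) → 2 crossings.
Only S has an odd count, so the point is inside S.

S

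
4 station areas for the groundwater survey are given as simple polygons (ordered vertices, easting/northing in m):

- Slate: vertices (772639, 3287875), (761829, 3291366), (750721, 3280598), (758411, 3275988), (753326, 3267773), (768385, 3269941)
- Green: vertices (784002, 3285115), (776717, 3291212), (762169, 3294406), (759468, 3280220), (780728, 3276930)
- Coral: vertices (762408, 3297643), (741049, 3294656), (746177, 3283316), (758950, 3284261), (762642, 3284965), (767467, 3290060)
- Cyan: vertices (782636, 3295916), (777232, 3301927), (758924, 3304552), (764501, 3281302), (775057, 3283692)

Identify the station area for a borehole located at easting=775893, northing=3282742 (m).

Cast a ray rightward from (775893, 3282742). For each polygon, the edges (by vertex number in listed order) whose endpoints lie on opposite sides of northing = 3282742, where each meets that height, and whether that is right or left of the point:
Slate: 2–3 at easting≈752932.7 (left), 6–1 at easting≈771421.4 (left) → 0 crossings.
Green: 3–4 at easting≈759948.2 (left), 5–1 at easting≈783052.8 (right) → 1 crossing.
Coral: no edge straddles that height → 0 crossings.
Cyan: 3–4 at easting≈764155.6 (left), 4–5 at easting≈770861.1 (left) → 0 crossings.
Only Green has an odd count, so the point is inside Green.

Green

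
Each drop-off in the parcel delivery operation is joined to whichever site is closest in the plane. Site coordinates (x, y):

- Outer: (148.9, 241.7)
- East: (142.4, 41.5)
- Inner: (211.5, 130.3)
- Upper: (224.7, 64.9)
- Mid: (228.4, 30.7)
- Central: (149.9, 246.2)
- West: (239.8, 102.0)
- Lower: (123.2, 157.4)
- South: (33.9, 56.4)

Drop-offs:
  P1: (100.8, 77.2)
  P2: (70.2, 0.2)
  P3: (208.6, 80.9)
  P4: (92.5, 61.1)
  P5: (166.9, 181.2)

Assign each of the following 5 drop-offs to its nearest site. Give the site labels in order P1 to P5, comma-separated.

East, South, Upper, East, Lower

P1 → East (d²=3005.05)
P2 → South (d²=4476.13)
P3 → Upper (d²=515.21)
P4 → East (d²=2874.17)
P5 → Lower (d²=2476.13)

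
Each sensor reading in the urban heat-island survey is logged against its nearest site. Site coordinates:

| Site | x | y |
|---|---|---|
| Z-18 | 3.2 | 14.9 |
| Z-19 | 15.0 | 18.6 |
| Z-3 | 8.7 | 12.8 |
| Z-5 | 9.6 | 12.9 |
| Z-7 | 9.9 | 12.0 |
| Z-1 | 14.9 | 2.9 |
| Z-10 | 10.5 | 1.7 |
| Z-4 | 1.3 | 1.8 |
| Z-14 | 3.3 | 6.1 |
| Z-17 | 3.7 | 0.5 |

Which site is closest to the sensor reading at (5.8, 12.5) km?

Z-3

Squared distances to each site:
Z-18: 12.520; Z-19: 121.850; Z-3: 8.500; Z-5: 14.600; Z-7: 17.060; Z-1: 174.970; Z-10: 138.730; Z-4: 134.740; Z-14: 47.210; Z-17: 148.410.
Minimum at Z-3.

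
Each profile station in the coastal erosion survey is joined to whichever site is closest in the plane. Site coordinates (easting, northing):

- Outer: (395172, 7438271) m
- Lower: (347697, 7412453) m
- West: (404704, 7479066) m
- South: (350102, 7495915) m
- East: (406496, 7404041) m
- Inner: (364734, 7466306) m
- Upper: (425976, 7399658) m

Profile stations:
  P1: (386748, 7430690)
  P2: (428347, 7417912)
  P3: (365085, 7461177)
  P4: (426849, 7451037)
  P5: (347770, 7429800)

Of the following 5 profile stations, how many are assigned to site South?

P1 → Outer
P2 → Upper
P3 → Inner
P4 → Outer
P5 → Lower
0 of the 5 go to South.

0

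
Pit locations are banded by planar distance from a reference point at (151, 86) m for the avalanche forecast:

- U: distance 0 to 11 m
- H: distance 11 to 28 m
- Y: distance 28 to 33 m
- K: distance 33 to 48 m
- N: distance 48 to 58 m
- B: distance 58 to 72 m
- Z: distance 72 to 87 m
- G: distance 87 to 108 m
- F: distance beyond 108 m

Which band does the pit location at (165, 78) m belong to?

H

Distance = √((165−151)² + (78−86)²) = √(196.000 + 64.000) = 16.125 m.
11 ≤ 16.125 < 28 → H.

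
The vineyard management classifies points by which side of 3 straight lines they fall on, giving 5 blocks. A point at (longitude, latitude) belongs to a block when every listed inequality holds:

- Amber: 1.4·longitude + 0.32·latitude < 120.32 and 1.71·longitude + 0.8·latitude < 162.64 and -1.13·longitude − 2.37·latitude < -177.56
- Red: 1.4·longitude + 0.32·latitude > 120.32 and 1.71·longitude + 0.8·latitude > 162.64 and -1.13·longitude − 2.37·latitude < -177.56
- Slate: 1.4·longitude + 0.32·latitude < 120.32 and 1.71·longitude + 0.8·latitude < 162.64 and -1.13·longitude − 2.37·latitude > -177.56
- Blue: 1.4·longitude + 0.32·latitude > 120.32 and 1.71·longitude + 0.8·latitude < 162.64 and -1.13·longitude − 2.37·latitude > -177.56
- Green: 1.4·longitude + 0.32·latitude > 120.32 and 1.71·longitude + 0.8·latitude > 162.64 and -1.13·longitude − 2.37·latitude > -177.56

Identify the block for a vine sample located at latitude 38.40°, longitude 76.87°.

Amber

1.4·76.87 + 0.32·38.40 = 119.906, which is < 120.32
1.71·76.87 + 0.8·38.40 = 162.168, which is < 162.64
-1.13·76.87 − 2.37·38.40 = -177.871, which is < -177.56
This sign pattern matches Amber.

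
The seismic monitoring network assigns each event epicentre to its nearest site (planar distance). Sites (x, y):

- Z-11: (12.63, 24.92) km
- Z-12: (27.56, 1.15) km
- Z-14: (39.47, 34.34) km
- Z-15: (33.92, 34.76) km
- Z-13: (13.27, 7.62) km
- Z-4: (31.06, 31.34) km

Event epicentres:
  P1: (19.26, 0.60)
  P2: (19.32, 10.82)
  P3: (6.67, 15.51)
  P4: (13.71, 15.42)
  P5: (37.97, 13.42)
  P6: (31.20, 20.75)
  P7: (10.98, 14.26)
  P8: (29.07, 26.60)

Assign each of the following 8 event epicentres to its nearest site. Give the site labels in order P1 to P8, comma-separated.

Z-12, Z-13, Z-13, Z-13, Z-12, Z-4, Z-13, Z-4

P1 → Z-12 (d²=69.19)
P2 → Z-13 (d²=46.84)
P3 → Z-13 (d²=105.81)
P4 → Z-13 (d²=61.03)
P5 → Z-12 (d²=258.92)
P6 → Z-4 (d²=112.17)
P7 → Z-13 (d²=49.33)
P8 → Z-4 (d²=26.43)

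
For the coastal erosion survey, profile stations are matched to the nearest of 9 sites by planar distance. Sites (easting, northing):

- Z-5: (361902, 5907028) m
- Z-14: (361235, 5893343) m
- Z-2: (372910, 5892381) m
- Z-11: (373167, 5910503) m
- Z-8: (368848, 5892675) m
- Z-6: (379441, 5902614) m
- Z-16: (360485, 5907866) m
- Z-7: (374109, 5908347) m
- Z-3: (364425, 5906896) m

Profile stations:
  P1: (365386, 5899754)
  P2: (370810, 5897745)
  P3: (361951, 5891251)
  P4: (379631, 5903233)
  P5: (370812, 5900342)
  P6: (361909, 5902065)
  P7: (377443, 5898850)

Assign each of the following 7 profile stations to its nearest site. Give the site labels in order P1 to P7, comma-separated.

P1 → Z-3 (d²=51931685.00)
P2 → Z-8 (d²=29554344.00)
P3 → Z-14 (d²=4889120.00)
P4 → Z-6 (d²=419261.00)
P5 → Z-8 (d²=62640185.00)
P6 → Z-5 (d²=24631418.00)
P7 → Z-6 (d²=18159700.00)

Z-3, Z-8, Z-14, Z-6, Z-8, Z-5, Z-6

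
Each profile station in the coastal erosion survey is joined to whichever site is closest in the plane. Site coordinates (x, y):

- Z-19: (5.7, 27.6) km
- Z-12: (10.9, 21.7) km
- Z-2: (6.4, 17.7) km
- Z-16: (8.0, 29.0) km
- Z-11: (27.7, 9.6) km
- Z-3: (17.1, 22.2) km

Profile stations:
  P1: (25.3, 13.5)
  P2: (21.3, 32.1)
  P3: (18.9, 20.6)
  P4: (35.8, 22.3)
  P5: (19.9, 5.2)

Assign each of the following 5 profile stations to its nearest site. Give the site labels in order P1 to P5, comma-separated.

P1 → Z-11 (d²=20.97)
P2 → Z-3 (d²=115.65)
P3 → Z-3 (d²=5.80)
P4 → Z-11 (d²=226.90)
P5 → Z-11 (d²=80.20)

Z-11, Z-3, Z-3, Z-11, Z-11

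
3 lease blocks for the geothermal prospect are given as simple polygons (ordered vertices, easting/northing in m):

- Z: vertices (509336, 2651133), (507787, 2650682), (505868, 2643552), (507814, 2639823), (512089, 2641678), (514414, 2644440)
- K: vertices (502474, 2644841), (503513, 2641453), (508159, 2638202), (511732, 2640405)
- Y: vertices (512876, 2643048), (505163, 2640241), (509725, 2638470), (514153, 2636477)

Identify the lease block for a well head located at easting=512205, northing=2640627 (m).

Y

Cast a ray rightward from (512205, 2640627). For each polygon, the edges (by vertex number in listed order) whose endpoints lie on opposite sides of northing = 2640627, where each meets that height, and whether that is right or left of the point:
Z: 3–4 at easting≈507394.4 (left), 4–5 at easting≈509666.9 (left) → 0 crossings.
K: 2–3 at easting≈504693.4 (left), 4–1 at easting≈511268.7 (left) → 0 crossings.
Y: 1–2 at easting≈506223.6 (left), 4–1 at easting≈513346.5 (right) → 1 crossing.
Only Y has an odd count, so the point is inside Y.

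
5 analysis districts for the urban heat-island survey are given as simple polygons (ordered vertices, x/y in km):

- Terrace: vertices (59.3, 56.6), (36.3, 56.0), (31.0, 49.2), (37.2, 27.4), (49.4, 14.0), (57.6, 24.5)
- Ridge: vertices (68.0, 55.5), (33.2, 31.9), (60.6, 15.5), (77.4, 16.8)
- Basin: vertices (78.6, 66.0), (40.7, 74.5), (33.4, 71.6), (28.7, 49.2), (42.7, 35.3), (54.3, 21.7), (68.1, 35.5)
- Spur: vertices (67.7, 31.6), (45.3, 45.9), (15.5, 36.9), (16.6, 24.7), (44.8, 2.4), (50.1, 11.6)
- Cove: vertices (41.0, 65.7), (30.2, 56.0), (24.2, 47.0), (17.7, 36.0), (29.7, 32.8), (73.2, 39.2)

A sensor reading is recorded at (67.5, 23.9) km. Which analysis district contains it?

Cast a ray rightward from (67.5, 23.9). For each polygon, the edges (by vertex number in listed order) whose endpoints lie on opposite sides of y = 23.9, where each meets that height, and whether that is right or left of the point:
Terrace: 4–5 at x≈40.39 (left), 5–6 at x≈57.13 (left) → 0 crossings.
Ridge: 2–3 at x≈46.57 (left), 4–1 at x≈75.68 (right) → 1 crossing.
Basin: 5–6 at x≈52.42 (left), 6–7 at x≈56.50 (left) → 0 crossings.
Spur: 4–5 at x≈17.61 (left), 6–1 at x≈60.92 (left) → 0 crossings.
Cove: no edge straddles that height → 0 crossings.
Only Ridge has an odd count, so the point is inside Ridge.

Ridge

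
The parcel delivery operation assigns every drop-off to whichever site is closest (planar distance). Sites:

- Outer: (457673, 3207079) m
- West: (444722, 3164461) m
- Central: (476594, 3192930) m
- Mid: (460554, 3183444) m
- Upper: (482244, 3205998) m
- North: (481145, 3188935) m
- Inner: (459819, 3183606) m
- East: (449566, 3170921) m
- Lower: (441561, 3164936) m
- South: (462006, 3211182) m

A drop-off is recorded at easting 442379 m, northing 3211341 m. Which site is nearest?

Squared distances to each site:
Outer: 252071080.000; West: 2203224049.000; Central: 1509631146.000; Mid: 1108573234.000; Upper: 1617765874.000; North: 2004831592.000; Inner: 1073383825.000; East: 1685429369.000; Lower: 2154093149.000; South: 385244410.000.
Minimum at Outer.

Outer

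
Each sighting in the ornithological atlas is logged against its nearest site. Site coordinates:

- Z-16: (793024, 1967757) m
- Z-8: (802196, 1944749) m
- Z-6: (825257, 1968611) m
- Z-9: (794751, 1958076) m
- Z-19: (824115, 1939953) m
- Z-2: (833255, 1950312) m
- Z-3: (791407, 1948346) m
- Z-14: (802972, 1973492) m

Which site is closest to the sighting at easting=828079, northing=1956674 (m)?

Z-2

Squared distances to each site:
Z-16: 1351685914.000; Z-8: 812135314.000; Z-6: 150455653.000; Z-9: 1112721188.000; Z-19: 295305137.000; Z-2: 67266020.000; Z-3: 1414191168.000; Z-14: 913206573.000.
Minimum at Z-2.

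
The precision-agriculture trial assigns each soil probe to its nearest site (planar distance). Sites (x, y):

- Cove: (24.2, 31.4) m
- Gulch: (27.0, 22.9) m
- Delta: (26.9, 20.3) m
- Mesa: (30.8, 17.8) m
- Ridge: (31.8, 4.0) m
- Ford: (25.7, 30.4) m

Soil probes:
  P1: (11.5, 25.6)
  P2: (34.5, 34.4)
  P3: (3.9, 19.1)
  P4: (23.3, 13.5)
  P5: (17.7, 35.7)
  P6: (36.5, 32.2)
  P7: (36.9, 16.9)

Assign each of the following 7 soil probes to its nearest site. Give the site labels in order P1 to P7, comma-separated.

Cove, Ford, Delta, Delta, Cove, Ford, Mesa

P1 → Cove (d²=194.93)
P2 → Ford (d²=93.44)
P3 → Delta (d²=530.44)
P4 → Delta (d²=59.20)
P5 → Cove (d²=60.74)
P6 → Ford (d²=119.88)
P7 → Mesa (d²=38.02)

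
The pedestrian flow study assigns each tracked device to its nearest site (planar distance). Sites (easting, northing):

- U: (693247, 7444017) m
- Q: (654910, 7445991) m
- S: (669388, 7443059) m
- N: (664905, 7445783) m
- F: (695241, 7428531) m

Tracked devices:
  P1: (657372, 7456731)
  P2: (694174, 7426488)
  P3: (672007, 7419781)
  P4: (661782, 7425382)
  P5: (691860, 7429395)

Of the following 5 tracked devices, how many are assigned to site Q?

P1 → Q
P2 → F
P3 → S
P4 → S
P5 → F
1 of the 5 goes to Q.

1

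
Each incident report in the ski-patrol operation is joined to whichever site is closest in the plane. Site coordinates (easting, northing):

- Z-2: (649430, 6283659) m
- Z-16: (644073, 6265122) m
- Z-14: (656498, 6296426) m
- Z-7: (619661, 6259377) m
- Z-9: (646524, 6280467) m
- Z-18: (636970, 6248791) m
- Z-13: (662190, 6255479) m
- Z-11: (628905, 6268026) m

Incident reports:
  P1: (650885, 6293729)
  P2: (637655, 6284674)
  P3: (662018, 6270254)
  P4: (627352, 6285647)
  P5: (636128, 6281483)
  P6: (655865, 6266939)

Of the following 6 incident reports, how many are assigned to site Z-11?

P1 → Z-14
P2 → Z-9
P3 → Z-13
P4 → Z-11
P5 → Z-9
P6 → Z-16
1 of the 6 goes to Z-11.

1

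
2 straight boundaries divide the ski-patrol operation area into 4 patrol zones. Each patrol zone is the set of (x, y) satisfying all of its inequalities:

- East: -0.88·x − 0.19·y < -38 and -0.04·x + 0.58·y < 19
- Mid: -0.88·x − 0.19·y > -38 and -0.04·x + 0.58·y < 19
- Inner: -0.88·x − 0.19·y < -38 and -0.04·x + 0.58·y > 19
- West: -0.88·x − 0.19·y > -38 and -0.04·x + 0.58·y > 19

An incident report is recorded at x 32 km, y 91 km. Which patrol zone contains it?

-0.88·32 − 0.19·91 = -45.450, which is < -38
-0.04·32 + 0.58·91 = 51.500, which is > 19
This sign pattern matches Inner.

Inner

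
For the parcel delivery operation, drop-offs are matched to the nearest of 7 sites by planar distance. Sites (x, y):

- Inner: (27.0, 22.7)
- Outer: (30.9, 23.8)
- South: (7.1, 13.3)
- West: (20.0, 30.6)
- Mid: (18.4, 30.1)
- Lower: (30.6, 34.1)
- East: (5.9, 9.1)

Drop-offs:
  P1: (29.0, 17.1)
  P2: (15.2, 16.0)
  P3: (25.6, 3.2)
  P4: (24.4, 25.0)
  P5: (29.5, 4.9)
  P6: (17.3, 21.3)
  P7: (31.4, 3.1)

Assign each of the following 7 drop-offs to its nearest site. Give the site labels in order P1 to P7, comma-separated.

Inner, South, Inner, Inner, Inner, Mid, Inner

P1 → Inner (d²=35.36)
P2 → South (d²=72.90)
P3 → Inner (d²=382.21)
P4 → Inner (d²=12.05)
P5 → Inner (d²=323.09)
P6 → Mid (d²=78.65)
P7 → Inner (d²=403.52)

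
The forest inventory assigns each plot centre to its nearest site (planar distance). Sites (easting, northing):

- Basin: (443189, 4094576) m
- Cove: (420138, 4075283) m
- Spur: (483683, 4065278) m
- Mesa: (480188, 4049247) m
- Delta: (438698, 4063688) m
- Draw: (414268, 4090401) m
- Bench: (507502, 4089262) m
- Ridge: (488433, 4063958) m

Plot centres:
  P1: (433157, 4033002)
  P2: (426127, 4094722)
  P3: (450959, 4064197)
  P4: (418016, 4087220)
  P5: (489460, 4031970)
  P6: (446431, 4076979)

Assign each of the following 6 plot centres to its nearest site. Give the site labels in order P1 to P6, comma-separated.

Delta, Draw, Delta, Draw, Mesa, Delta

P1 → Delta (d²=972333277.00)
P2 → Draw (d²=159306922.00)
P3 → Delta (d²=150591202.00)
P4 → Draw (d²=24166265.00)
P5 → Mesa (d²=384464713.00)
P6 → Delta (d²=236449970.00)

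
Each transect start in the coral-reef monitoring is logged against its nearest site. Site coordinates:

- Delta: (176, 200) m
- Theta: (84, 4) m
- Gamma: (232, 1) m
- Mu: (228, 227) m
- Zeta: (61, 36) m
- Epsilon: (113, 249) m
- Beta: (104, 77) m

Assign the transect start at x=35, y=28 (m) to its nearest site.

Squared distances to each site:
Delta: 49465.000; Theta: 2977.000; Gamma: 39538.000; Mu: 76850.000; Zeta: 740.000; Epsilon: 54925.000; Beta: 7162.000.
Minimum at Zeta.

Zeta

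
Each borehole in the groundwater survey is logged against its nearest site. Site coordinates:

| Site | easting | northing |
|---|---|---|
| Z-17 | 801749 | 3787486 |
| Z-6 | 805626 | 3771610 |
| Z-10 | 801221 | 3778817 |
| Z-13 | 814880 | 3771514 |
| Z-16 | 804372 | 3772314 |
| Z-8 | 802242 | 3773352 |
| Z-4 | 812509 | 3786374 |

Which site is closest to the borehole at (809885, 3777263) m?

Squared distances to each site:
Z-17: 170704225.000; Z-6: 50095490.000; Z-10: 77479812.000; Z-13: 58001026.000; Z-16: 54885770.000; Z-8: 73711370.000; Z-4: 89895697.000.
Minimum at Z-6.

Z-6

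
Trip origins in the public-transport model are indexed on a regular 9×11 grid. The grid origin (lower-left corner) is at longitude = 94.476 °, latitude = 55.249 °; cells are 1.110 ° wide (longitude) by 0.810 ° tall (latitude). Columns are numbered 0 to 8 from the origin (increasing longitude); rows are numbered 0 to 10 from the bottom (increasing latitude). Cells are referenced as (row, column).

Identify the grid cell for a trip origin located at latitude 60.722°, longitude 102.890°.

Column index: ⌊(102.890 − 94.476) / 1.110⌋ = ⌊7.580⌋ = 7
Row offset from origin: ⌊(60.722 − 55.249) / 0.810⌋ = ⌊6.757⌋ = 6 → row 6

(6, 7)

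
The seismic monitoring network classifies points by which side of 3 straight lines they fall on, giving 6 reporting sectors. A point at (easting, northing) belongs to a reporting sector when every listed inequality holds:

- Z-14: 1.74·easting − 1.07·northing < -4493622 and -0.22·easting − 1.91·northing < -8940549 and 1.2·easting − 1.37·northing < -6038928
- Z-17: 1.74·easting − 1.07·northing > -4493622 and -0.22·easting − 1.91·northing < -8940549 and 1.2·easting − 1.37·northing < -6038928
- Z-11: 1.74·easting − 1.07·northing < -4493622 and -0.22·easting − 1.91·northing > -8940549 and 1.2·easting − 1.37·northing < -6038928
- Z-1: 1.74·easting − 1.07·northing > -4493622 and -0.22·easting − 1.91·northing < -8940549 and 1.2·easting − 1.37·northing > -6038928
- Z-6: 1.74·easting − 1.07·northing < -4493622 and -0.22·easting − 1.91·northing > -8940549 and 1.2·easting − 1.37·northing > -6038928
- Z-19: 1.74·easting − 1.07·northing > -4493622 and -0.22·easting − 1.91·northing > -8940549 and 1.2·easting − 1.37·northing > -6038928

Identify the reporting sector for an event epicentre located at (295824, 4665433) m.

1.74·295824 − 1.07·4665433 = -4477279.550, which is > -4493622
-0.22·295824 − 1.91·4665433 = -8976058.310, which is < -8940549
1.2·295824 − 1.37·4665433 = -6036654.410, which is > -6038928
This sign pattern matches Z-1.

Z-1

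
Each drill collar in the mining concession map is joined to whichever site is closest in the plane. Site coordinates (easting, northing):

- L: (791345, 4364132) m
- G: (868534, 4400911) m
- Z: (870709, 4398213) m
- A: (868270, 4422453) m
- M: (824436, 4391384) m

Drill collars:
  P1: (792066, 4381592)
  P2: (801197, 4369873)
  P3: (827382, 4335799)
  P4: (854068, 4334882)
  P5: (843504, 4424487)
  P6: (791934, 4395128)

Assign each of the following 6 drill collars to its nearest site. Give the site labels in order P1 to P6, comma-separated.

P1 → L (d²=305371441.00)
P2 → L (d²=130020985.00)
P3 → L (d²=2101424258.00)
P4 → M (d²=4070531428.00)
P5 → A (d²=617491912.00)
P6 → L (d²=961098937.00)

L, L, L, M, A, L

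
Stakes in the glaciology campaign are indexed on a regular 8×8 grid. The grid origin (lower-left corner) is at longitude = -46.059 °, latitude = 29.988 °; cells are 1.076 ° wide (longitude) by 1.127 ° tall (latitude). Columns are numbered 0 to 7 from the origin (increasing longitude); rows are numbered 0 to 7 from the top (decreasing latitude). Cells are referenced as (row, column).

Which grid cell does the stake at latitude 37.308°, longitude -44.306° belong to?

(1, 1)

Column index: ⌊(-44.306 − -46.059) / 1.076⌋ = ⌊1.629⌋ = 1
Row offset from origin: ⌊(37.308 − 29.988) / 1.127⌋ = ⌊6.495⌋ = 6 → row 1 (counted from top)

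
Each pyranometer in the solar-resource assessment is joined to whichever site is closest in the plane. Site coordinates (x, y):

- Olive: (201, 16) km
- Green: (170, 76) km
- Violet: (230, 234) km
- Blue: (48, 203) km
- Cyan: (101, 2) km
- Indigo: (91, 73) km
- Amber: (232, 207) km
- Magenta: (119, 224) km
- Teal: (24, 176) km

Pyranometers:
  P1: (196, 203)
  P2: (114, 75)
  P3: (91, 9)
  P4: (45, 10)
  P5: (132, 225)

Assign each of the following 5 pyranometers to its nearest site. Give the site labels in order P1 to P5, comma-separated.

P1 → Amber (d²=1312.00)
P2 → Indigo (d²=533.00)
P3 → Cyan (d²=149.00)
P4 → Cyan (d²=3200.00)
P5 → Magenta (d²=170.00)

Amber, Indigo, Cyan, Cyan, Magenta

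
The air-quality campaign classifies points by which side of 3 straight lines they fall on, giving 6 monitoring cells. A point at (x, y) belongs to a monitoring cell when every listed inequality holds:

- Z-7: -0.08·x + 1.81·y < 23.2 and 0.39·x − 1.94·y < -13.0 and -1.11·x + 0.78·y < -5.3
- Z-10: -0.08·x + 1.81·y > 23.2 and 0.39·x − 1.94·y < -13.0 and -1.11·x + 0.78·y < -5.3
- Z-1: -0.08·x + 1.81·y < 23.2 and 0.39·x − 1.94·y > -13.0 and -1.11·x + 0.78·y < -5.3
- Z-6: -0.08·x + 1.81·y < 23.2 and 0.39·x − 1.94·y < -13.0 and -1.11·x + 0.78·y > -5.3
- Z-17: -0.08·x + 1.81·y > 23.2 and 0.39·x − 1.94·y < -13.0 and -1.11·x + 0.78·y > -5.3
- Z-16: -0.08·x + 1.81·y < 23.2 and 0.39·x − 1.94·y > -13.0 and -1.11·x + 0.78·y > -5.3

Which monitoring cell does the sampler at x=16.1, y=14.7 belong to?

-0.08·16.1 + 1.81·14.7 = 25.319, which is > 23.2
0.39·16.1 − 1.94·14.7 = -22.239, which is < -13.0
-1.11·16.1 + 0.78·14.7 = -6.405, which is < -5.3
This sign pattern matches Z-10.

Z-10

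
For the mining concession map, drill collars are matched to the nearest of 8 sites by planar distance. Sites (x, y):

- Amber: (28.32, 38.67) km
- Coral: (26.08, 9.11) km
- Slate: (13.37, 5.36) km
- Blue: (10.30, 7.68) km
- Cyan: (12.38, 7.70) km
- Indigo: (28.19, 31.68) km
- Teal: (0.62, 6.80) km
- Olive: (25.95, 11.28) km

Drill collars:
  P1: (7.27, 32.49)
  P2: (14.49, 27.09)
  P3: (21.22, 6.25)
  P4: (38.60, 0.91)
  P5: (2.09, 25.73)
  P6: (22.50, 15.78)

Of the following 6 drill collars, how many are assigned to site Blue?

0

P1 → Indigo
P2 → Indigo
P3 → Coral
P4 → Coral
P5 → Teal
P6 → Olive
0 of the 6 go to Blue.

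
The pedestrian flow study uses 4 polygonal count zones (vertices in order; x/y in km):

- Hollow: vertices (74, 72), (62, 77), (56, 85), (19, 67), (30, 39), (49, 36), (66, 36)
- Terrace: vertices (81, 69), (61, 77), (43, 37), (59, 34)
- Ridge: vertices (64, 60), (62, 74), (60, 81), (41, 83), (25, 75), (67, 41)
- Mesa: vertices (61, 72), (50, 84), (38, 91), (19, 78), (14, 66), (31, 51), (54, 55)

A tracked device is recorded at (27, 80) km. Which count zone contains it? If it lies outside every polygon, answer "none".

Cast a ray rightward from (27, 80). For each polygon, the edges (by vertex number in listed order) whose endpoints lie on opposite sides of y = 80, where each meets that height, and whether that is right or left of the point:
Hollow: 2–3 at x≈59.8 (right), 3–4 at x≈45.7 (right) → 2 crossings.
Terrace: no edge straddles that height → 0 crossings.
Ridge: 2–3 at x≈60.3 (right), 4–5 at x≈35.0 (right) → 2 crossings.
Mesa: 1–2 at x≈53.7 (right), 3–4 at x≈21.9 (left) → 1 crossing.
Only Mesa has an odd count, so the point is inside Mesa.

Mesa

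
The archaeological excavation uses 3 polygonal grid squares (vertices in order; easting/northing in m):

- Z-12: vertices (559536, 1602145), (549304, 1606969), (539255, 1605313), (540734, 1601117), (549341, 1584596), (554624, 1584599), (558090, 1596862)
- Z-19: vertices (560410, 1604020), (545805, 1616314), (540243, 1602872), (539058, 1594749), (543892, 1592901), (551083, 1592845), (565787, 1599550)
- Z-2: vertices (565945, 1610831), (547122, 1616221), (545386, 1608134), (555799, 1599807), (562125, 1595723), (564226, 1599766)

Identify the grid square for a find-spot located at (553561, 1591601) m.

Z-12

Cast a ray rightward from (553561, 1591601). For each polygon, the edges (by vertex number in listed order) whose endpoints lie on opposite sides of northing = 1591601, where each meets that height, and whether that is right or left of the point:
Z-12: 4–5 at easting≈545691.6 (left), 6–7 at easting≈556603.0 (right) → 1 crossing.
Z-19: no edge straddles that height → 0 crossings.
Z-2: no edge straddles that height → 0 crossings.
Only Z-12 has an odd count, so the point is inside Z-12.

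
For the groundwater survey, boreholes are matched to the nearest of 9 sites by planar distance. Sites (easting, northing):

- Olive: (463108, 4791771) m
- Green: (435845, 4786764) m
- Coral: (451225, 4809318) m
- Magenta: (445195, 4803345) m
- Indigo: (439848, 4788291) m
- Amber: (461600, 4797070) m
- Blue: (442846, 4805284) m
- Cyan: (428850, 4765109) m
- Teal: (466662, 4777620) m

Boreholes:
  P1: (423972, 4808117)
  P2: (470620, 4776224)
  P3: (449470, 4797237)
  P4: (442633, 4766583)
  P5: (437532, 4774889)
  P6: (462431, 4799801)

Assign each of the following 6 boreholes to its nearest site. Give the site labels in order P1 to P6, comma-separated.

P1 → Blue (d²=364253765.00)
P2 → Teal (d²=17614580.00)
P3 → Magenta (d²=55583289.00)
P4 → Cyan (d²=192143765.00)
P5 → Green (d²=143861594.00)
P6 → Amber (d²=8148922.00)

Blue, Teal, Magenta, Cyan, Green, Amber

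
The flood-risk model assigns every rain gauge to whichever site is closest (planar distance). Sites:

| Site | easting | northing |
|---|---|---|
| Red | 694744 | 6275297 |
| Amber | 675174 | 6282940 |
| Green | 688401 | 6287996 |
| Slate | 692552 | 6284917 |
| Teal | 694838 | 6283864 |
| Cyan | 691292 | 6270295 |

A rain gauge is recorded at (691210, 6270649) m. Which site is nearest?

Squared distances to each site:
Red: 34093060.000; Amber: 408221977.000; Green: 308808890.000; Slate: 205376788.000; Teal: 187798609.000; Cyan: 132040.000.
Minimum at Cyan.

Cyan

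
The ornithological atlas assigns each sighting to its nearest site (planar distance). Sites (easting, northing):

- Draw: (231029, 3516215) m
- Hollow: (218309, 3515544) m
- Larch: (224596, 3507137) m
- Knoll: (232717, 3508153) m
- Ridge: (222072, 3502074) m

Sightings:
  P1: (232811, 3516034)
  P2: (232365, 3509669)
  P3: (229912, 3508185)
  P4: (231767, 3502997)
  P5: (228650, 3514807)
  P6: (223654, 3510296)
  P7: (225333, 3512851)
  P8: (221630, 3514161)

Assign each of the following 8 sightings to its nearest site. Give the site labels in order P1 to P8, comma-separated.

P1 → Draw (d²=3208285.00)
P2 → Knoll (d²=2422160.00)
P3 → Knoll (d²=7869049.00)
P4 → Knoll (d²=27486836.00)
P5 → Draw (d²=7642105.00)
P6 → Larch (d²=10866645.00)
P7 → Larch (d²=33192965.00)
P8 → Hollow (d²=12941730.00)

Draw, Knoll, Knoll, Knoll, Draw, Larch, Larch, Hollow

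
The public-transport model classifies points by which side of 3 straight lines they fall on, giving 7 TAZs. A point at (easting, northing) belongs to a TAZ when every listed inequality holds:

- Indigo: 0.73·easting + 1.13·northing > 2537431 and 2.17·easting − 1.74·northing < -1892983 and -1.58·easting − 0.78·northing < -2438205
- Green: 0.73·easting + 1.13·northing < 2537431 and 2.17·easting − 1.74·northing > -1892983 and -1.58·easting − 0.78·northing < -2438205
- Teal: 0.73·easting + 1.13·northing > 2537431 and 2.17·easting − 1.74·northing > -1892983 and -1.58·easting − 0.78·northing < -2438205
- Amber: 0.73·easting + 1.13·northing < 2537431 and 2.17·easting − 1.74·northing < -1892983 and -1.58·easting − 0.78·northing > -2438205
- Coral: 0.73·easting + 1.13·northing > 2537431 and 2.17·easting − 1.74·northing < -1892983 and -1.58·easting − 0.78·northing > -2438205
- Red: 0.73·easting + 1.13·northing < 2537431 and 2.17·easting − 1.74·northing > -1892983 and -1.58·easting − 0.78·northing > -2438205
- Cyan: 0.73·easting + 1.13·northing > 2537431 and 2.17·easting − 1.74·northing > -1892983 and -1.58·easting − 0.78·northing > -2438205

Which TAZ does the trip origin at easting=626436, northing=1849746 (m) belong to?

0.73·626436 + 1.13·1849746 = 2547511.260, which is > 2537431
2.17·626436 − 1.74·1849746 = -1859191.920, which is > -1892983
-1.58·626436 − 0.78·1849746 = -2432570.760, which is > -2438205
This sign pattern matches Cyan.

Cyan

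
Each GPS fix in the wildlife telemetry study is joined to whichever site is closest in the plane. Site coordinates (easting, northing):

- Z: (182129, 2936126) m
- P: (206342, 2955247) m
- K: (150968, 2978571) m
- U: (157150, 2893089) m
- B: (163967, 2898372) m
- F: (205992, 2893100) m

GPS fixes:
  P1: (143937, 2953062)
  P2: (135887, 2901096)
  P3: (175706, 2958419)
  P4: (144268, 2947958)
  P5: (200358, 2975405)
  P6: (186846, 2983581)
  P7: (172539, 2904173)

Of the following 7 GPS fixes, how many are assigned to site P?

2

P1 → K
P2 → U
P3 → Z
P4 → K
P5 → P
P6 → P
P7 → B
2 of the 7 go to P.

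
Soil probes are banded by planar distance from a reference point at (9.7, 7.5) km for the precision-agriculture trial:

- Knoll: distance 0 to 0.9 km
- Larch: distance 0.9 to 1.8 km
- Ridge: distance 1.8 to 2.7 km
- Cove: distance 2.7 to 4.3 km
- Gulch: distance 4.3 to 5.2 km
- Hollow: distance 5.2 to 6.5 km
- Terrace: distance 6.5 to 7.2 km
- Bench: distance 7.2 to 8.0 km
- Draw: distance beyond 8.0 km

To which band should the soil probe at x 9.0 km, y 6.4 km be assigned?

Distance = √((9.0−9.7)² + (6.4−7.5)²) = √(0.490 + 1.210) = 1.304 km.
0.9 ≤ 1.304 < 1.8 → Larch.

Larch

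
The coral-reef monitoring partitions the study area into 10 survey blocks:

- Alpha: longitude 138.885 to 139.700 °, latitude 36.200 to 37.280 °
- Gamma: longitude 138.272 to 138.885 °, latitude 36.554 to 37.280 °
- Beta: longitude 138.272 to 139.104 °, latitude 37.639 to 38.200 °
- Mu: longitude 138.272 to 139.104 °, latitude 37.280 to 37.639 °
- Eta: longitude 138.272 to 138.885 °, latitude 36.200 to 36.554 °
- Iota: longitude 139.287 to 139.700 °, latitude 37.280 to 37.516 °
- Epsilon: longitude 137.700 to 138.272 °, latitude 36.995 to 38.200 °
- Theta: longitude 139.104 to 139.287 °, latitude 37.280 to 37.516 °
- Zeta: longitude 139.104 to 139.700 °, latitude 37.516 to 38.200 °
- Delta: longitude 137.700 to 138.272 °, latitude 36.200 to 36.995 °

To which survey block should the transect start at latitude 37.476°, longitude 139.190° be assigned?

Theta

The point has longitude = 139.190 and latitude = 37.476.
Only Theta satisfies 139.104 ≤ longitude ≤ 139.287 and 37.280 ≤ latitude ≤ 37.516.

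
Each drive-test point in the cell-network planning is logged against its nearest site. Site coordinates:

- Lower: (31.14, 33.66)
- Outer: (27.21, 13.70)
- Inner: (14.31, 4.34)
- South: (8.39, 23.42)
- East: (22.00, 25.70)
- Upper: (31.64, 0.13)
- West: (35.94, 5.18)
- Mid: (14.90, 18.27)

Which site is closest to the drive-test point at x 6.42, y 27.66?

South

Squared distances to each site:
Lower: 647.078; Outer: 627.106; Inner: 606.075; South: 21.858; East: 246.578; Upper: 1393.949; West: 1376.781; Mid: 160.083.
Minimum at South.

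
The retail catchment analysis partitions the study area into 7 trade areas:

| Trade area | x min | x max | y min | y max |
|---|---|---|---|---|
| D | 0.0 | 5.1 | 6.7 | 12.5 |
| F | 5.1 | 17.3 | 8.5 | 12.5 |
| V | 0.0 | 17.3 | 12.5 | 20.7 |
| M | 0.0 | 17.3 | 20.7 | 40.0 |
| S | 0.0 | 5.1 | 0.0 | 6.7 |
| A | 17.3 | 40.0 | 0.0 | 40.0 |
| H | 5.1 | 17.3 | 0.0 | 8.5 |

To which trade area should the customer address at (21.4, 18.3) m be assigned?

The point has x = 21.4 and y = 18.3.
Only A satisfies 17.3 ≤ x ≤ 40.0 and 0.0 ≤ y ≤ 40.0.

A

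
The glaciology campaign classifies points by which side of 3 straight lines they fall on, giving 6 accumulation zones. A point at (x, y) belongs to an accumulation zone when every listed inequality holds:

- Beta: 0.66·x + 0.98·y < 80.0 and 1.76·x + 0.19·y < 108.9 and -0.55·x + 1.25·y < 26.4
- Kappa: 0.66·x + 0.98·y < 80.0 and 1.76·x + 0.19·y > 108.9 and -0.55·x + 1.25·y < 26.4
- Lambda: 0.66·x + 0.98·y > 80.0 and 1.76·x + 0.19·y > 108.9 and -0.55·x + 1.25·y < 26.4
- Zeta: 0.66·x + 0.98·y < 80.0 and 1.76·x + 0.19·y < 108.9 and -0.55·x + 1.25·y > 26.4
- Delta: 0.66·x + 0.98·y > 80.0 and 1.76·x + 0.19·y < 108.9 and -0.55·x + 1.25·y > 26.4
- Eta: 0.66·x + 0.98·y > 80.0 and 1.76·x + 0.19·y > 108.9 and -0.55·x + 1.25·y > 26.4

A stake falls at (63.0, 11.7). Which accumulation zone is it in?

0.66·63.0 + 0.98·11.7 = 53.046, which is < 80.0
1.76·63.0 + 0.19·11.7 = 113.103, which is > 108.9
-0.55·63.0 + 1.25·11.7 = -20.025, which is < 26.4
This sign pattern matches Kappa.

Kappa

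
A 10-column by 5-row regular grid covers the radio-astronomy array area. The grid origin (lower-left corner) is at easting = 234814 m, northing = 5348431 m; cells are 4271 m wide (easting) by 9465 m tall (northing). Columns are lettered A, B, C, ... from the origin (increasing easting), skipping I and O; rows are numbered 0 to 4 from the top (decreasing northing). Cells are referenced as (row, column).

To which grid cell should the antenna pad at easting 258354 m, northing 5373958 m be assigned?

Column index: ⌊(258354 − 234814) / 4271⌋ = ⌊5.512⌋ = 5 → column F
Row offset from origin: ⌊(5373958 − 5348431) / 9465⌋ = ⌊2.697⌋ = 2 → row 2 (counted from top)

(2, F)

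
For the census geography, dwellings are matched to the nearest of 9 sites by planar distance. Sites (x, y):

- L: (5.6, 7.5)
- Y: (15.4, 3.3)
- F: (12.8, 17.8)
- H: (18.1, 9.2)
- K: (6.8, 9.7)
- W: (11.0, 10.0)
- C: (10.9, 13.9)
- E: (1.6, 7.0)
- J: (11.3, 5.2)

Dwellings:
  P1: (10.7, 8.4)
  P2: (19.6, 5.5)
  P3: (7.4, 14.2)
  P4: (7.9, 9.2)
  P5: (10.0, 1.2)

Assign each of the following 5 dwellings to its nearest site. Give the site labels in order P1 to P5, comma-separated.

W, H, C, K, J

P1 → W (d²=2.65)
P2 → H (d²=15.94)
P3 → C (d²=12.34)
P4 → K (d²=1.46)
P5 → J (d²=17.69)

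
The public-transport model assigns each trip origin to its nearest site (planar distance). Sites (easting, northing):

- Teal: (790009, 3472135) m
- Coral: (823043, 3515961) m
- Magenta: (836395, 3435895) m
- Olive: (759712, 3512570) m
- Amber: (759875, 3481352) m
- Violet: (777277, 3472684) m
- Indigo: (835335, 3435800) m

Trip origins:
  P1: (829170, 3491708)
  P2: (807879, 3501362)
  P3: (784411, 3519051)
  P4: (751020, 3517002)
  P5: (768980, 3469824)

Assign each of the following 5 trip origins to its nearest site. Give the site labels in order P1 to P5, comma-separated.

P1 → Coral (d²=625748138.00)
P2 → Coral (d²=443077697.00)
P3 → Olive (d²=652043962.00)
P4 → Olive (d²=95193488.00)
P5 → Violet (d²=77019809.00)

Coral, Coral, Olive, Olive, Violet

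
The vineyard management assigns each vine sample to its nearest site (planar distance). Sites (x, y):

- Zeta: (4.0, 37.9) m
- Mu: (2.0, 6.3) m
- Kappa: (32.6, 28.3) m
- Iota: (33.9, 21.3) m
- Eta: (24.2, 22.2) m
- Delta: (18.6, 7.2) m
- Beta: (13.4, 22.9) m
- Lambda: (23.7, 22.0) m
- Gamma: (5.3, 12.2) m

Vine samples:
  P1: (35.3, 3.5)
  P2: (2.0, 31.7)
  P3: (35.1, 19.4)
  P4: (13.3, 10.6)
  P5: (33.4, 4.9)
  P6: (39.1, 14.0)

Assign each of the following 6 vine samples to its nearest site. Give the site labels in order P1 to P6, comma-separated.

P1 → Delta (d²=292.58)
P2 → Zeta (d²=42.44)
P3 → Iota (d²=5.05)
P4 → Delta (d²=39.65)
P5 → Delta (d²=224.33)
P6 → Iota (d²=80.33)

Delta, Zeta, Iota, Delta, Delta, Iota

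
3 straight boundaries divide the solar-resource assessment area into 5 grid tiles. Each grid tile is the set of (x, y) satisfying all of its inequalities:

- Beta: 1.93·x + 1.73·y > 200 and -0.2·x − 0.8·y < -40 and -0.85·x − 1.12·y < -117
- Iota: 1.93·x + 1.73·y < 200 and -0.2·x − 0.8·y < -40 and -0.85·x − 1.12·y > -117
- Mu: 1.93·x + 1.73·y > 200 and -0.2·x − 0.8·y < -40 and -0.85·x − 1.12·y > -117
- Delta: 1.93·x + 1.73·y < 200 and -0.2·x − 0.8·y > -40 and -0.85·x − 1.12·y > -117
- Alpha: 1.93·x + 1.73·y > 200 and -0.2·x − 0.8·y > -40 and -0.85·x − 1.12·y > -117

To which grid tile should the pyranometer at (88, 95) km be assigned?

1.93·88 + 1.73·95 = 334.190, which is > 200
-0.2·88 − 0.8·95 = -93.600, which is < -40
-0.85·88 − 1.12·95 = -181.200, which is < -117
This sign pattern matches Beta.

Beta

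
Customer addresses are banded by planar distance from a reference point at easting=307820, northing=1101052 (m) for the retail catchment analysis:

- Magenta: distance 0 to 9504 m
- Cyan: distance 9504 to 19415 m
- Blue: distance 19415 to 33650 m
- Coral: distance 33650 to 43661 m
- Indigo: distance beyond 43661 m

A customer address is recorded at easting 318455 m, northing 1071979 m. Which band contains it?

Blue

Distance = √((318455−307820)² + (1071979−1101052)²) = √(113103225.000 + 845239329.000) = 30957.108 m.
19415 ≤ 30957.108 < 33650 → Blue.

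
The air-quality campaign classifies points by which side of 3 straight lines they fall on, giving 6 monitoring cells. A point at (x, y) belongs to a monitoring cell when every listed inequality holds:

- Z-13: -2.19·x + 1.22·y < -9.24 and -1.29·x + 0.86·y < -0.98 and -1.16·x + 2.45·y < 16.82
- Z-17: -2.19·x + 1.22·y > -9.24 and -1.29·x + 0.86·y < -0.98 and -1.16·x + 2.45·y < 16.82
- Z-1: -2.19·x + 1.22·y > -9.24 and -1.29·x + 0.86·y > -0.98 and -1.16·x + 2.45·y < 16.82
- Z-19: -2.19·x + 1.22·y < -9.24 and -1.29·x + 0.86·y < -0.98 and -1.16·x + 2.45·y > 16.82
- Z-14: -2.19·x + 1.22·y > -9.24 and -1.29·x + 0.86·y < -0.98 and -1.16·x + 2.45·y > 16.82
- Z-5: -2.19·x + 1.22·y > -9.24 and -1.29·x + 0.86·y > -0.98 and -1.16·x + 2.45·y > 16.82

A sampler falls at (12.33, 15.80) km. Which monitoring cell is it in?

-2.19·12.33 + 1.22·15.80 = -7.727, which is > -9.24
-1.29·12.33 + 0.86·15.80 = -2.318, which is < -0.98
-1.16·12.33 + 2.45·15.80 = 24.407, which is > 16.82
This sign pattern matches Z-14.

Z-14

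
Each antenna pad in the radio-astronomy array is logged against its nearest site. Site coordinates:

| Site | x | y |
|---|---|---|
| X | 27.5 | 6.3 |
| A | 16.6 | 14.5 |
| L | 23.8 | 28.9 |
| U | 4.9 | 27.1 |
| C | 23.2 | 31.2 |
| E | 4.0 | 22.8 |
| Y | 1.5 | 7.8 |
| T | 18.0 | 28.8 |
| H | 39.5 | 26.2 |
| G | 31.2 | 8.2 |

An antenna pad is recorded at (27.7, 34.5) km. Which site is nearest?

C

Squared distances to each site:
X: 795.280; A: 523.210; L: 46.570; U: 574.600; C: 31.140; E: 698.580; Y: 1399.330; T: 126.580; H: 208.130; G: 703.940.
Minimum at C.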